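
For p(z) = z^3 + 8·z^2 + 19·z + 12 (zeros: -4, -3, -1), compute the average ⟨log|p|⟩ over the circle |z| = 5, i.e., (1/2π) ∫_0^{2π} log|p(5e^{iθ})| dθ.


Zeros: -4, -3, -1; r = 5.
Inside |z| < r: -4, -3, -1. Outside (|z| ≥ r): ∅.
p(0) = 12, so log|p(0)| = log(12) = 2.4849.
Apply Jensen: I(r) = log|p(0)| + Σ_k log(r/|z_k|), summed over zeros inside |z| < r.
  log(r/|z_k|) for z_k = -4: log(5/4) = 0.2231
  log(r/|z_k|) for z_k = -3: log(5/3) = 0.5108
  log(r/|z_k|) for z_k = -1: log(5/1) = 1.6094
Sum over inside zeros: 2.3434.
I(r) = log|p(0)| + (inside sum) = 2.4849 + 2.3434 = 4.8283.
Closed form (all zeros inside, monic): I(r) = n·log(r) = 3·log(5) = 4.8283. ✓

I(r) ≈ 4.8283.


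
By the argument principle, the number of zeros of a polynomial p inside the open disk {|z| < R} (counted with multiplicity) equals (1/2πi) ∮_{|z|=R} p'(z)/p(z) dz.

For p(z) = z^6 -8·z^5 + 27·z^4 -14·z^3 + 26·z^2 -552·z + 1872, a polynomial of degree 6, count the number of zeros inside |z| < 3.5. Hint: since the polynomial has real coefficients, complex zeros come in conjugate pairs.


The zeros of p are: (3 + 3i), (3 - 3i), (-2 + 2i), (-2 - 2i), (3 + 2i), (3 - 2i).
Their magnitudes are: 4.243, 4.243, 2.828, 2.828, 3.606, 3.606.
Zeros with |z| < R = 3.5: (-2 + 2i), (-2 - 2i).
Count = 2.
By the argument principle, (1/2πi) ∮_{|z|=R} p'(z)/p(z) dz equals exactly this count.

Number of zeros inside |z| < 3.5: 2.


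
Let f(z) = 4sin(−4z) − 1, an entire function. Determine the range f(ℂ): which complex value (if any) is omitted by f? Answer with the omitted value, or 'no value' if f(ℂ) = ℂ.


Little Picard bounds the complement of f(ℂ) to at most one point.
sin is entire and surjective onto ℂ: for every w ∈ ℂ, sin(ζ) = w has a solution ζ ∈ ℂ (e.g., via the complex inverse arcsin). With ζ = −4z this gives z = ζ/(-4). Then 4·sin(−4z) takes every value in 4·ℂ = ℂ, and adding -1 is a bijection of ℂ. So f is surjective and omits no value. (Note: only on the real line is sin bounded by [−1, 1].)

Omitted value: no value.


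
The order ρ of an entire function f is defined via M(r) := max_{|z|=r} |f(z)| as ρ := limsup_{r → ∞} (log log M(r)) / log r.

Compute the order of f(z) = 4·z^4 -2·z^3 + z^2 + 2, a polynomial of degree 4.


|f(z)| ≤ Σ|c_k|·r^k = O(r^4) as r → ∞. Polynomial growth is O(e^{r^ε}) for every ε > 0 (since r^4/e^{r^ε} → 0), so ρ ≤ ε for all ε > 0, i.e. ρ = 0. Every nonconstant polynomial has order 0.
Therefore ρ = 0.

Order ρ = 0.


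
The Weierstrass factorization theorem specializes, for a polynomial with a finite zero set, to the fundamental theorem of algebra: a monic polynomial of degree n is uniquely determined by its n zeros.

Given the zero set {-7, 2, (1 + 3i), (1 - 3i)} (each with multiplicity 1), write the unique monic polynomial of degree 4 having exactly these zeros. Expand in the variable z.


The polynomial is p(z) = ∏_{α ∈ S} (z − α), where S = {-7, 2, (1 + 3i), (1 - 3i)}.
Expanding the product yields: p(z) = z^4 + 3·z^3 -14·z^2 + 78·z -140.
Note conjugate pairs combine to real quadratics: (z − (1+3i))(z − (1−3i)) = z² − 2z + 10.
The resulting polynomial has degree 4 and real coefficients as required.

p(z) = z^4 + 3·z^3 -14·z^2 + 78·z -140.


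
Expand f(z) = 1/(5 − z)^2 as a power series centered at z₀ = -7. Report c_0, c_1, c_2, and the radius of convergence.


Let w = z − z₀, so z = z₀ + w.
Then 5 − z = 5 − (z₀ + w) = (5 − z₀) − w = 12 − w.
f(z) = 1/(12 − w)^2 = (1/(12)^2) · (1 − w/(12))^{−2}.
By the binomial series (1−u)^{−2} = Σ_{n≥0} C(n+1, 1) u^n for |u|<1, with u = w/(12):
  c_n = C(n+1, 1) / (12)^(n+2).
  c_0 = 1/(12)^2 = 1/144.
  c_1 = 2/(12)^3 = 1/864.
  c_2 = 3/(12)^4 = 1/6912.
The series is valid for |w/d| < 1, i.e. |z − z₀| < |d|.
Radius of convergence: R = |5 − z₀| = |12| = 12 (distance from z₀ to the singularity z = 5).

c_0 = 1/144, c_1 = 1/864, c_2 = 1/6912; R = 12.


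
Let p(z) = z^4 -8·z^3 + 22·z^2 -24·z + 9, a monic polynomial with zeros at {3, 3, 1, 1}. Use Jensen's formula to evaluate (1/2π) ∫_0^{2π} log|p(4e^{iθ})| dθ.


Zeros: 1, 1, 3, 3; r = 4.
Inside |z| < r: 1, 1, 3, 3. Outside (|z| ≥ r): ∅.
p(0) = 9, so log|p(0)| = log(9) = 2.1972.
Apply Jensen: I(r) = log|p(0)| + Σ_k log(r/|z_k|), summed over zeros inside |z| < r.
  log(r/|z_k|) for z_k = 3: log(4/3) = 0.2877
  log(r/|z_k|) for z_k = 3: log(4/3) = 0.2877
  log(r/|z_k|) for z_k = 1: log(4/1) = 1.3863
  log(r/|z_k|) for z_k = 1: log(4/1) = 1.3863
Sum over inside zeros: 3.3480.
I(r) = log|p(0)| + (inside sum) = 2.1972 + 3.3480 = 5.5452.
Closed form (all zeros inside, monic): I(r) = n·log(r) = 4·log(4) = 5.5452. ✓

I(r) ≈ 5.5452.


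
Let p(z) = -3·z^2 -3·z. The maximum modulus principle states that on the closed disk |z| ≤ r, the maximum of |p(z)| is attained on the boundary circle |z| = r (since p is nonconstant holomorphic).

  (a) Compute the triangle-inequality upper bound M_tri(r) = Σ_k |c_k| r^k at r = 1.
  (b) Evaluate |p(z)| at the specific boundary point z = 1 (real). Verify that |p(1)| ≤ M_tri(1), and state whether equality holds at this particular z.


Coefficients: c_0 = 0, c_1 = -3, c_2 = -3. Radius r = 1.
Part (a). Triangle bound: M_tri(r) = Σ_k |c_k| r^k
  = |0|·1^0 + |-3|·1^1 + |-3|·1^2
  = 0 + 3 + 3 = 6.
This bounds M(r) := max_{|z|=r} |p(z)| from above; equality holds iff all terms c_k z^k can be made to align in phase at a single z on |z|=r.
Part (b). At z = 1 (real, on the circle |z| = r):
  p(1) = (0)·1^0 + (-3)·1^1 + (-3)·1^2 = -6.
  |p(1)| = 6.
Since all nonzero coefficients share the same sign, |p(1)| = 6 = M_tri(1); the triangle bound is attained at z = 1, so in fact M(r) = 6.

M_tri(1) = 6; |p(1)| = 6; equality at z=1: yes.


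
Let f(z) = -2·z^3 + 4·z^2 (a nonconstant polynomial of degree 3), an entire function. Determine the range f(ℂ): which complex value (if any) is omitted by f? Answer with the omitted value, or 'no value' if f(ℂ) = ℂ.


Little Picard bounds the complement of f(ℂ) to at most one point.
For every w ∈ ℂ, the equation p(z) − w = 0 is a nonconstant polynomial in z and hence has at least one root by the fundamental theorem of algebra. So p is surjective onto ℂ, omitting no value.

Omitted value: no value.


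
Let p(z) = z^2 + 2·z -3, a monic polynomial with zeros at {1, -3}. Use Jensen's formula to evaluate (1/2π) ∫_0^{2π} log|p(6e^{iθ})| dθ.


Zeros: -3, 1; r = 6.
Inside |z| < r: -3, 1. Outside (|z| ≥ r): ∅.
p(0) = -3, so log|p(0)| = log(3) = 1.0986.
Apply Jensen: I(r) = log|p(0)| + Σ_k log(r/|z_k|), summed over zeros inside |z| < r.
  log(r/|z_k|) for z_k = 1: log(6/1) = 1.7918
  log(r/|z_k|) for z_k = -3: log(6/3) = 0.6931
Sum over inside zeros: 2.4849.
I(r) = log|p(0)| + (inside sum) = 1.0986 + 2.4849 = 3.5835.
Closed form (all zeros inside, monic): I(r) = n·log(r) = 2·log(6) = 3.5835. ✓

I(r) ≈ 3.5835.


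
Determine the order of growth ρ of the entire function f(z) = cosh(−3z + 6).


cosh(w) is a linear combination of e^{iw} and e^{−iw} (or e^w, e^{−w} in the hyperbolic case), so |cosh(w)| ≤ e^{|w|}. With w = −3z + 6, |w| ≤ 3|z| + 6 = 3r + 6 on |z| = r, giving M(r) ≤ e^{3r + 6}, so ρ ≤ 1. On a suitable ray (z = it for sin/cos; z = t for sinh/cosh, t real → ∞), |cosh(−3z + 6)| grows like e^{3|t|}/2, so ρ ≥ 1. Hence ρ = 1.
Therefore ρ = 1.

Order ρ = 1.


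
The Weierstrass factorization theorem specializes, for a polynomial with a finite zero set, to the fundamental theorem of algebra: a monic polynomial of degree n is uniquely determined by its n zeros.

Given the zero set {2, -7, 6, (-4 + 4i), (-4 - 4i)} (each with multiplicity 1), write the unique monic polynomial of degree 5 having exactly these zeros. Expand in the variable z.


The polynomial is p(z) = ∏_{α ∈ S} (z − α), where S = {2, -7, 6, (-4 + 4i), (-4 - 4i)}.
Expanding the product yields: p(z) = z^5 + 7·z^4 -20·z^3 -300·z^2 -736·z + 2688.
Note conjugate pairs combine to real quadratics: (z − (-4+4i))(z − (-4−4i)) = z² + 8z + 32.
The resulting polynomial has degree 5 and real coefficients as required.

p(z) = z^5 + 7·z^4 -20·z^3 -300·z^2 -736·z + 2688.


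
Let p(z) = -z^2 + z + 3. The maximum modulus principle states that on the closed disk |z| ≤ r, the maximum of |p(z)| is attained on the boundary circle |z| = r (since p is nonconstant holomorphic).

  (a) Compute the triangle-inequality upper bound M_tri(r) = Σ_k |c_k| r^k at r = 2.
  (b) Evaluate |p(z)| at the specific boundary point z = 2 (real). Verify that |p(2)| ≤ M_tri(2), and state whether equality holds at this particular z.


Coefficients: c_0 = 3, c_1 = 1, c_2 = -1. Radius r = 2.
Part (a). Triangle bound: M_tri(r) = Σ_k |c_k| r^k
  = |3|·2^0 + |1|·2^1 + |-1|·2^2
  = 3 + 2 + 4 = 9.
This bounds M(r) := max_{|z|=r} |p(z)| from above; equality holds iff all terms c_k z^k can be made to align in phase at a single z on |z|=r.
Part (b). At z = 2 (real, on the circle |z| = r):
  p(2) = (3)·2^0 + (1)·2^1 + (-1)·2^2 = 1.
  |p(2)| = 1.
Check: |p(2)| = 1 ≤ 9 = M_tri(2). ✓ Equality does not hold at z = 2 (the coefficients have mixed signs, so the terms do not all align in phase there).

M_tri(2) = 9; |p(2)| = 1; equality at z=2: no.


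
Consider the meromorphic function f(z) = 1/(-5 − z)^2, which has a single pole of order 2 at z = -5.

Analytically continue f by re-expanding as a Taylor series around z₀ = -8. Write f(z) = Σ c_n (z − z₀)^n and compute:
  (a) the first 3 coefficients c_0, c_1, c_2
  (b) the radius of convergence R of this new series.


Let w = z − z₀, so z = z₀ + w.
Then -5 − z = -5 − (z₀ + w) = (-5 − z₀) − w = 3 − w.
f(z) = 1/(3 − w)^2 = (1/(3)^2) · (1 − w/(3))^{−2}.
By the binomial series (1−u)^{−2} = Σ_{n≥0} C(n+1, 1) u^n for |u|<1, with u = w/(3):
  c_n = C(n+1, 1) / (3)^(n+2).
  c_0 = 1/(3)^2 = 1/9.
  c_1 = 2/(3)^3 = 2/27.
  c_2 = 3/(3)^4 = 1/27.
The series is valid for |w/d| < 1, i.e. |z − z₀| < |d|.
Radius of convergence: R = |-5 − z₀| = |3| = 3 (distance from z₀ to the singularity z = -5).

c_0 = 1/9, c_1 = 2/27, c_2 = 1/27; R = 3.


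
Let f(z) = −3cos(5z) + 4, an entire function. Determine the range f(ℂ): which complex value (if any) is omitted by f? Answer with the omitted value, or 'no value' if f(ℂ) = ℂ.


Little Picard bounds the complement of f(ℂ) to at most one point.
cos is entire and surjective onto ℂ: for every w ∈ ℂ, cos(ζ) = w has a solution ζ ∈ ℂ (e.g., via the complex inverse arccos). With ζ = 5z this gives z = ζ/(5). Then -3·cos(5z) takes every value in -3·ℂ = ℂ, and adding 4 is a bijection of ℂ. So f is surjective and omits no value. (Note: only on the real line is cos bounded by [−1, 1].)

Omitted value: no value.


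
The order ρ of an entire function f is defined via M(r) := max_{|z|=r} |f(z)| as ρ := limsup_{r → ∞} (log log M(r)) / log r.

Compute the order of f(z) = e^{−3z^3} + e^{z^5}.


Each summand is entire of order 3 and 5 respectively (as in the single-exponential case). The order of a sum is at most the max of the orders, so ρ ≤ 5. For the lower bound: on |z|=r choose arg z so that 1z^5 is real positive; then |e^{1z^5}| = e^{1r^5} while |e^{-3z^3}| ≤ e^{3r^3} = o(e^{1r^5}). So |f| ≥ e^{1r^5}(1 − o(1)) and ρ ≥ 5. Hence ρ = max(3, 5) = 5.
Therefore ρ = 5.

Order ρ = 5.


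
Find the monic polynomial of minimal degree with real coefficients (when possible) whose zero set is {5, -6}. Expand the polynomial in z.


The polynomial is p(z) = ∏_{α ∈ S} (z − α), where S = {5, -6}.
Expanding the product yields: p(z) = z^2 + z -30.
The resulting polynomial has degree 2 and real coefficients as required.

p(z) = z^2 + z -30.


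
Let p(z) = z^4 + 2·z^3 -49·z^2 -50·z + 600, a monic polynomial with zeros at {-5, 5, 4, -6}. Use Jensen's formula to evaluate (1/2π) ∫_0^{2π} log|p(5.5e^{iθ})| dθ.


Zeros: -6, -5, 4, 5; r = 5.5.
Inside |z| < r: -5, 4, 5. Outside (|z| ≥ r): -6.
p(0) = 600, so log|p(0)| = log(600) = 6.3969.
Apply Jensen: I(r) = log|p(0)| + Σ_k log(r/|z_k|), summed over zeros inside |z| < r.
  log(r/|z_k|) for z_k = -5: log(5.5/5) = 0.0953
  log(r/|z_k|) for z_k = 5: log(5.5/5) = 0.0953
  log(r/|z_k|) for z_k = 4: log(5.5/4) = 0.3185
  Outside zeros (-6) contribute nothing to the Jensen sum.
Sum over inside zeros: 0.5091.
I(r) = log|p(0)| + (inside sum) = 6.3969 + 0.5091 = 6.9060.
Note: since some zeros are outside |z| ≤ r, the simplified n·log(r) form does NOT apply — only the inside zeros contribute.

I(r) ≈ 6.9060.


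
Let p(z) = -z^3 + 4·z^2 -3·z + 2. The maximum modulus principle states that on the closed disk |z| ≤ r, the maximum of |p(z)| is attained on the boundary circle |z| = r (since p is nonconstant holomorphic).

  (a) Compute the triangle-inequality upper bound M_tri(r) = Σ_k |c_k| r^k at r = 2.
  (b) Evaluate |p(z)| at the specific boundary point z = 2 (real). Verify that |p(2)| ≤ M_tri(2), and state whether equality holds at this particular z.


Coefficients: c_0 = 2, c_1 = -3, c_2 = 4, c_3 = -1. Radius r = 2.
Part (a). Triangle bound: M_tri(r) = Σ_k |c_k| r^k
  = |2|·2^0 + |-3|·2^1 + |4|·2^2 + |-1|·2^3
  = 2 + 6 + 16 + 8 = 32.
This bounds M(r) := max_{|z|=r} |p(z)| from above; equality holds iff all terms c_k z^k can be made to align in phase at a single z on |z|=r.
Part (b). At z = 2 (real, on the circle |z| = r):
  p(2) = (2)·2^0 + (-3)·2^1 + (4)·2^2 + (-1)·2^3 = 4.
  |p(2)| = 4.
Check: |p(2)| = 4 ≤ 32 = M_tri(2). ✓ Equality does not hold at z = 2 (the coefficients have mixed signs, so the terms do not all align in phase there).

M_tri(2) = 32; |p(2)| = 4; equality at z=2: no.


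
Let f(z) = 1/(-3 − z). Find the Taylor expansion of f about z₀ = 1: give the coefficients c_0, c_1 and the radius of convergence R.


Let w = z − z₀, so z = z₀ + w.
Then -3 − z = -3 − (z₀ + w) = (-3 − z₀) − w = -4 − w.
f(z) = 1/(-4 − w) = (1/(-4)) · 1/(1 − w/(-4)) = Σ_{n≥0} w^n / (-4)^(n+1).
So c_n = 1/(-4)^(n+1):
  c_0 = 1/(-4)^1 = -1/4.
  c_1 = 1/(-4)^2 = 1/16.
The series is valid for |w/d| < 1, i.e. |z − z₀| < |d|.
Radius of convergence: R = |-3 − z₀| = |-4| = 4 (distance from z₀ to the singularity z = -3).

c_0 = -1/4, c_1 = 1/16; R = 4.


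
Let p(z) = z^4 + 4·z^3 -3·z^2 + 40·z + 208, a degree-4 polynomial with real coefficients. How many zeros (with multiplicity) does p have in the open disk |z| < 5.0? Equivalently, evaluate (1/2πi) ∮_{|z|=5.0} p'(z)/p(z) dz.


The zeros of p are: (2 + 3i), (2 - 3i), -4, -4.
Their magnitudes are: 3.606, 3.606, 4, 4.
Zeros with |z| < R = 5.0: (2 + 3i), (2 - 3i), -4, -4.
Count = 4.
By the argument principle, (1/2πi) ∮_{|z|=R} p'(z)/p(z) dz equals exactly this count.

Number of zeros inside |z| < 5.0: 4.


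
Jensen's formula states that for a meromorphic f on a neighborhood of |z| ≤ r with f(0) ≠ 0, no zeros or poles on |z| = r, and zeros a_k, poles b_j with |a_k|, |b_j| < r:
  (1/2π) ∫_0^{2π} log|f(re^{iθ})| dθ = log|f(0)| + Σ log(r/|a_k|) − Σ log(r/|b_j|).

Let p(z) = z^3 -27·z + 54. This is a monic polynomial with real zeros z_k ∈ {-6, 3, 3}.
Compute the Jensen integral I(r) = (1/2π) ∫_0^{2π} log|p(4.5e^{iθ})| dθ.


Zeros: -6, 3, 3; r = 4.5.
Inside |z| < r: 3, 3. Outside (|z| ≥ r): -6.
p(0) = 54, so log|p(0)| = log(54) = 3.9890.
Apply Jensen: I(r) = log|p(0)| + Σ_k log(r/|z_k|), summed over zeros inside |z| < r.
  log(r/|z_k|) for z_k = 3: log(4.5/3) = 0.4055
  log(r/|z_k|) for z_k = 3: log(4.5/3) = 0.4055
  Outside zeros (-6) contribute nothing to the Jensen sum.
Sum over inside zeros: 0.8109.
I(r) = log|p(0)| + (inside sum) = 3.9890 + 0.8109 = 4.7999.
Note: since some zeros are outside |z| ≤ r, the simplified n·log(r) form does NOT apply — only the inside zeros contribute.

I(r) ≈ 4.7999.


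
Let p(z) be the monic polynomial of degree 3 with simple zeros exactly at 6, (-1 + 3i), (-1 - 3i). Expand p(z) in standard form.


The polynomial is p(z) = ∏_{α ∈ S} (z − α), where S = {6, (-1 + 3i), (-1 - 3i)}.
Expanding the product yields: p(z) = z^3 -4·z^2 -2·z -60.
Note conjugate pairs combine to real quadratics: (z − (-1+3i))(z − (-1−3i)) = z² + 2z + 10.
The resulting polynomial has degree 3 and real coefficients as required.

p(z) = z^3 -4·z^2 -2·z -60.


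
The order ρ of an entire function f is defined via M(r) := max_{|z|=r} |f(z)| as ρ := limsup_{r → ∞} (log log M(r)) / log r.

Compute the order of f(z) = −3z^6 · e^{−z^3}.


M(r) = max_{|z|=r} |-3|·|z|^6·|e^{−z^3}| = 3·r^6 · e^{1r^3} (the factors attain their maxima compatibly on |z|=r). Then log M(r) = log 3 + 6·log r + 1r^3, dominated by the last term, so log log M(r) ~ 3·log r. The polynomial factor -3z^6 contributes only a log r term and does not affect the order. ρ = 3.
Therefore ρ = 3.

Order ρ = 3.


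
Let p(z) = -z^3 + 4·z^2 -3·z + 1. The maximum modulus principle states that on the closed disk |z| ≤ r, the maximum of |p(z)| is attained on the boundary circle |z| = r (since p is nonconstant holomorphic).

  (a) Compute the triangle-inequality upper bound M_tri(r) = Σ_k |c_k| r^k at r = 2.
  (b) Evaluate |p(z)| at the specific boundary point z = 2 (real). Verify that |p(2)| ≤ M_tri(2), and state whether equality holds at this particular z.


Coefficients: c_0 = 1, c_1 = -3, c_2 = 4, c_3 = -1. Radius r = 2.
Part (a). Triangle bound: M_tri(r) = Σ_k |c_k| r^k
  = |1|·2^0 + |-3|·2^1 + |4|·2^2 + |-1|·2^3
  = 1 + 6 + 16 + 8 = 31.
This bounds M(r) := max_{|z|=r} |p(z)| from above; equality holds iff all terms c_k z^k can be made to align in phase at a single z on |z|=r.
Part (b). At z = 2 (real, on the circle |z| = r):
  p(2) = (1)·2^0 + (-3)·2^1 + (4)·2^2 + (-1)·2^3 = 3.
  |p(2)| = 3.
Check: |p(2)| = 3 ≤ 31 = M_tri(2). ✓ Equality does not hold at z = 2 (the coefficients have mixed signs, so the terms do not all align in phase there).

M_tri(2) = 31; |p(2)| = 3; equality at z=2: no.


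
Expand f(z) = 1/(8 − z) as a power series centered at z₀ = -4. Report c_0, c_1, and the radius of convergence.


Let w = z − z₀, so z = z₀ + w.
Then 8 − z = 8 − (z₀ + w) = (8 − z₀) − w = 12 − w.
f(z) = 1/(12 − w) = (1/(12)) · 1/(1 − w/(12)) = Σ_{n≥0} w^n / (12)^(n+1).
So c_n = 1/(12)^(n+1):
  c_0 = 1/(12)^1 = 1/12.
  c_1 = 1/(12)^2 = 1/144.
The series is valid for |w/d| < 1, i.e. |z − z₀| < |d|.
Radius of convergence: R = |8 − z₀| = |12| = 12 (distance from z₀ to the singularity z = 8).

c_0 = 1/12, c_1 = 1/144; R = 12.


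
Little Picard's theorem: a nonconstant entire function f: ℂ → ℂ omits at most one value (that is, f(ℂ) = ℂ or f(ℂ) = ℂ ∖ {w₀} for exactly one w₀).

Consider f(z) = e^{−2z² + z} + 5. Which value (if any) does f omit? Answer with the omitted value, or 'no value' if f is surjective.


Little Picard bounds the complement of f(ℂ) to at most one point.
The exponent g(z) = −2z² + z is a nonconstant polynomial, hence surjective onto ℂ. So e^{g(z)} takes every value in {e^w : w ∈ ℂ} = ℂ ∖ {0}. Adding 5 shifts the range to ℂ ∖ {5}. f omits exactly 5.

Omitted value: 5.


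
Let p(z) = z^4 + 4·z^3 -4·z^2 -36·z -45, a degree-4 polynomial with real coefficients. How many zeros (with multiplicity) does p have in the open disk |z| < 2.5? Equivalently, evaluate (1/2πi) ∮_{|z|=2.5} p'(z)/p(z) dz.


The zeros of p are: -3, 3, (-2 + 1i), (-2 - 1i).
Their magnitudes are: 3, 3, 2.236, 2.236.
Zeros with |z| < R = 2.5: (-2 + 1i), (-2 - 1i).
Count = 2.
By the argument principle, (1/2πi) ∮_{|z|=R} p'(z)/p(z) dz equals exactly this count.

Number of zeros inside |z| < 2.5: 2.


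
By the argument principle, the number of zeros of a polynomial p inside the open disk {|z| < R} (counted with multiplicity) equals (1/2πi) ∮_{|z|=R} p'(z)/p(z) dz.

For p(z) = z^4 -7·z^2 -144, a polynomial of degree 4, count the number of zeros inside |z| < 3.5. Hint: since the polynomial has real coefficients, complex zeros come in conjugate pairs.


The zeros of p are: 4, (0 + 3i), (0 - 3i), -4.
Their magnitudes are: 4, 3, 3, 4.
Zeros with |z| < R = 3.5: (0 + 3i), (0 - 3i).
Count = 2.
By the argument principle, (1/2πi) ∮_{|z|=R} p'(z)/p(z) dz equals exactly this count.

Number of zeros inside |z| < 3.5: 2.


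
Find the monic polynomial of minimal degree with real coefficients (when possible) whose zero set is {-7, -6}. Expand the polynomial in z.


The polynomial is p(z) = ∏_{α ∈ S} (z − α), where S = {-7, -6}.
Expanding the product yields: p(z) = z^2 + 13·z + 42.
The resulting polynomial has degree 2 and real coefficients as required.

p(z) = z^2 + 13·z + 42.


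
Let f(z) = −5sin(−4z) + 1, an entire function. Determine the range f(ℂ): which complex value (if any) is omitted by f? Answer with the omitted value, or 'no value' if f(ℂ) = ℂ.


Little Picard bounds the complement of f(ℂ) to at most one point.
sin is entire and surjective onto ℂ: for every w ∈ ℂ, sin(ζ) = w has a solution ζ ∈ ℂ (e.g., via the complex inverse arcsin). With ζ = −4z this gives z = ζ/(-4). Then -5·sin(−4z) takes every value in -5·ℂ = ℂ, and adding 1 is a bijection of ℂ. So f is surjective and omits no value. (Note: only on the real line is sin bounded by [−1, 1].)

Omitted value: no value.


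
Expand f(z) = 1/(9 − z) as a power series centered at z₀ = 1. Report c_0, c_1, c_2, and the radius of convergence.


Let w = z − z₀, so z = z₀ + w.
Then 9 − z = 9 − (z₀ + w) = (9 − z₀) − w = 8 − w.
f(z) = 1/(8 − w) = (1/(8)) · 1/(1 − w/(8)) = Σ_{n≥0} w^n / (8)^(n+1).
So c_n = 1/(8)^(n+1):
  c_0 = 1/(8)^1 = 1/8.
  c_1 = 1/(8)^2 = 1/64.
  c_2 = 1/(8)^3 = 1/512.
The series is valid for |w/d| < 1, i.e. |z − z₀| < |d|.
Radius of convergence: R = |9 − z₀| = |8| = 8 (distance from z₀ to the singularity z = 9).

c_0 = 1/8, c_1 = 1/64, c_2 = 1/512; R = 8.


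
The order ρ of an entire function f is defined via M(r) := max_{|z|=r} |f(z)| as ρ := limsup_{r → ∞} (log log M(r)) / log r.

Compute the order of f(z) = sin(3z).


sin(w) is a linear combination of e^{iw} and e^{−iw} (or e^w, e^{−w} in the hyperbolic case), so |sin(w)| ≤ e^{|w|}. With w = 3z, |w| ≤ 3|z| + 0 = 3r + 0 on |z| = r, giving M(r) ≤ e^{3r + 0}, so ρ ≤ 1. On a suitable ray (z = it for sin/cos; z = t for sinh/cosh, t real → ∞), |sin(3z)| grows like e^{3|t|}/2, so ρ ≥ 1. Hence ρ = 1.
Therefore ρ = 1.

Order ρ = 1.


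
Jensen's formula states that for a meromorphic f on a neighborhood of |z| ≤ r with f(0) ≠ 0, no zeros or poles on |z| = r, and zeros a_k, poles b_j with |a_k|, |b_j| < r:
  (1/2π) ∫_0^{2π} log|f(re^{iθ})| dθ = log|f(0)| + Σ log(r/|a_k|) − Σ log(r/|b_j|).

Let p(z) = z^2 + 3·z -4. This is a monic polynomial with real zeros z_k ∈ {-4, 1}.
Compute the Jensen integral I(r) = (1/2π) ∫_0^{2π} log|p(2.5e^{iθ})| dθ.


Zeros: -4, 1; r = 2.5.
Inside |z| < r: 1. Outside (|z| ≥ r): -4.
p(0) = -4, so log|p(0)| = log(4) = 1.3863.
Apply Jensen: I(r) = log|p(0)| + Σ_k log(r/|z_k|), summed over zeros inside |z| < r.
  log(r/|z_k|) for z_k = 1: log(2.5/1) = 0.9163
  Outside zeros (-4) contribute nothing to the Jensen sum.
Sum over inside zeros: 0.9163.
I(r) = log|p(0)| + (inside sum) = 1.3863 + 0.9163 = 2.3026.
Note: since some zeros are outside |z| ≤ r, the simplified n·log(r) form does NOT apply — only the inside zeros contribute.

I(r) ≈ 2.3026.


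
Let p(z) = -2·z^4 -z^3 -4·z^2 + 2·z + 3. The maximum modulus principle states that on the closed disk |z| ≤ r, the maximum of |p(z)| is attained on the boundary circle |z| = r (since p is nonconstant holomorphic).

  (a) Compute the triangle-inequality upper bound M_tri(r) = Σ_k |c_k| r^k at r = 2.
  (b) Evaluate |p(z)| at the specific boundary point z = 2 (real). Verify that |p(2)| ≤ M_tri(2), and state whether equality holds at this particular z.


Coefficients: c_0 = 3, c_1 = 2, c_2 = -4, c_3 = -1, c_4 = -2. Radius r = 2.
Part (a). Triangle bound: M_tri(r) = Σ_k |c_k| r^k
  = |3|·2^0 + |2|·2^1 + |-4|·2^2 + |-1|·2^3 + |-2|·2^4
  = 3 + 4 + 16 + 8 + 32 = 63.
This bounds M(r) := max_{|z|=r} |p(z)| from above; equality holds iff all terms c_k z^k can be made to align in phase at a single z on |z|=r.
Part (b). At z = 2 (real, on the circle |z| = r):
  p(2) = (3)·2^0 + (2)·2^1 + (-4)·2^2 + (-1)·2^3 + (-2)·2^4 = -49.
  |p(2)| = 49.
Check: |p(2)| = 49 ≤ 63 = M_tri(2). ✓ Equality does not hold at z = 2 (the coefficients have mixed signs, so the terms do not all align in phase there).

M_tri(2) = 63; |p(2)| = 49; equality at z=2: no.


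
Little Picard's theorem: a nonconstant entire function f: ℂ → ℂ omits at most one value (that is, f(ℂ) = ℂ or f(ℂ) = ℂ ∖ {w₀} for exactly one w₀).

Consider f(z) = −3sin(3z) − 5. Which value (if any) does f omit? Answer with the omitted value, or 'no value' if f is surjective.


Little Picard bounds the complement of f(ℂ) to at most one point.
sin is entire and surjective onto ℂ: for every w ∈ ℂ, sin(ζ) = w has a solution ζ ∈ ℂ (e.g., via the complex inverse arcsin). With ζ = 3z this gives z = ζ/(3). Then -3·sin(3z) takes every value in -3·ℂ = ℂ, and adding -5 is a bijection of ℂ. So f is surjective and omits no value. (Note: only on the real line is sin bounded by [−1, 1].)

Omitted value: no value.


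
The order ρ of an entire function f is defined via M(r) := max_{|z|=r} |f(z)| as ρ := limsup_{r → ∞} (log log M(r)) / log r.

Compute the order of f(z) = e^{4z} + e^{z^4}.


Each summand is entire of order 1 and 4 respectively (as in the single-exponential case). The order of a sum is at most the max of the orders, so ρ ≤ 4. For the lower bound: on |z|=r choose arg z so that 1z^4 is real positive; then |e^{1z^4}| = e^{1r^4} while |e^{4z}| ≤ e^{4r^1} = o(e^{1r^4}). So |f| ≥ e^{1r^4}(1 − o(1)) and ρ ≥ 4. Hence ρ = max(1, 4) = 4.
Therefore ρ = 4.

Order ρ = 4.


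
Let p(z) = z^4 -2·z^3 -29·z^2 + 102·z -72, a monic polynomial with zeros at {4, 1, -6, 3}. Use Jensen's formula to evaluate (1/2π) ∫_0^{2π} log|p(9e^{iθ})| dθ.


Zeros: -6, 1, 3, 4; r = 9.
Inside |z| < r: -6, 1, 3, 4. Outside (|z| ≥ r): ∅.
p(0) = -72, so log|p(0)| = log(72) = 4.2767.
Apply Jensen: I(r) = log|p(0)| + Σ_k log(r/|z_k|), summed over zeros inside |z| < r.
  log(r/|z_k|) for z_k = 4: log(9/4) = 0.8109
  log(r/|z_k|) for z_k = 1: log(9/1) = 2.1972
  log(r/|z_k|) for z_k = -6: log(9/6) = 0.4055
  log(r/|z_k|) for z_k = 3: log(9/3) = 1.0986
Sum over inside zeros: 4.5122.
I(r) = log|p(0)| + (inside sum) = 4.2767 + 4.5122 = 8.7889.
Closed form (all zeros inside, monic): I(r) = n·log(r) = 4·log(9) = 8.7889. ✓

I(r) ≈ 8.7889.


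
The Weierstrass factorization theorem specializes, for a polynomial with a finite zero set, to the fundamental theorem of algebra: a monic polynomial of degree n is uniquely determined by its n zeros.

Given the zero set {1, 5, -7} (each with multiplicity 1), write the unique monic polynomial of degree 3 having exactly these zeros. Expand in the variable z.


The polynomial is p(z) = ∏_{α ∈ S} (z − α), where S = {1, 5, -7}.
Expanding the product yields: p(z) = z^3 + z^2 -37·z + 35.
The resulting polynomial has degree 3 and real coefficients as required.

p(z) = z^3 + z^2 -37·z + 35.


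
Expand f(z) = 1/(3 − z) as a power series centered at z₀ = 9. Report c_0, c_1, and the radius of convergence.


Let w = z − z₀, so z = z₀ + w.
Then 3 − z = 3 − (z₀ + w) = (3 − z₀) − w = -6 − w.
f(z) = 1/(-6 − w) = (1/(-6)) · 1/(1 − w/(-6)) = Σ_{n≥0} w^n / (-6)^(n+1).
So c_n = 1/(-6)^(n+1):
  c_0 = 1/(-6)^1 = -1/6.
  c_1 = 1/(-6)^2 = 1/36.
The series is valid for |w/d| < 1, i.e. |z − z₀| < |d|.
Radius of convergence: R = |3 − z₀| = |-6| = 6 (distance from z₀ to the singularity z = 3).

c_0 = -1/6, c_1 = 1/36; R = 6.


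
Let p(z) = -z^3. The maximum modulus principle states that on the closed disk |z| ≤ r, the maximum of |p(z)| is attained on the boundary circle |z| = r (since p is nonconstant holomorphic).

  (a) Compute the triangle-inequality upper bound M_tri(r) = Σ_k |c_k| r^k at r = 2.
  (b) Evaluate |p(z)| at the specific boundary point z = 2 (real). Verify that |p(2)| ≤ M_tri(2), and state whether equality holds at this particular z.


Coefficients: c_0 = 0, c_1 = 0, c_2 = 0, c_3 = -1. Radius r = 2.
Part (a). Triangle bound: M_tri(r) = Σ_k |c_k| r^k
  = |0|·2^0 + |0|·2^1 + |0|·2^2 + |-1|·2^3
  = 0 + 0 + 0 + 8 = 8.
This bounds M(r) := max_{|z|=r} |p(z)| from above; equality holds iff all terms c_k z^k can be made to align in phase at a single z on |z|=r.
Part (b). At z = 2 (real, on the circle |z| = r):
  p(2) = (0)·2^0 + (0)·2^1 + (0)·2^2 + (-1)·2^3 = -8.
  |p(2)| = 8.
Since all nonzero coefficients share the same sign, |p(2)| = 8 = M_tri(2); the triangle bound is attained at z = 2, so in fact M(r) = 8.

M_tri(2) = 8; |p(2)| = 8; equality at z=2: yes.


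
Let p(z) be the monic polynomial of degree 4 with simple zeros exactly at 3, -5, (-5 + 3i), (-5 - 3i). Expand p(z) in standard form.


The polynomial is p(z) = ∏_{α ∈ S} (z − α), where S = {3, -5, (-5 + 3i), (-5 - 3i)}.
Expanding the product yields: p(z) = z^4 + 12·z^3 + 39·z^2 -82·z -510.
Note conjugate pairs combine to real quadratics: (z − (-5+3i))(z − (-5−3i)) = z² + 10z + 34.
The resulting polynomial has degree 4 and real coefficients as required.

p(z) = z^4 + 12·z^3 + 39·z^2 -82·z -510.


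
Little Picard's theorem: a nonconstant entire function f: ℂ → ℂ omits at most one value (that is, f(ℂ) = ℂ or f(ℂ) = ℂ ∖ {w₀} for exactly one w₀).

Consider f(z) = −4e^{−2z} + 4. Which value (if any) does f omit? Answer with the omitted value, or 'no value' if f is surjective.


Little Picard bounds the complement of f(ℂ) to at most one point.
e^{−2z} is never zero on ℂ, so -4·e^{−2z} takes every value in ℂ ∖ {0}. Adding 4 shifts the range to ℂ ∖ {4}. Thus f omits exactly the value 4.

Omitted value: 4.


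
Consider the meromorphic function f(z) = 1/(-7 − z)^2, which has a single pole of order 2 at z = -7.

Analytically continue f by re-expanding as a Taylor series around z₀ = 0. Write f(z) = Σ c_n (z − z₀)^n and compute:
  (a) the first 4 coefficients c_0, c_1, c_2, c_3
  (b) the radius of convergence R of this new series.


Let w = z − z₀, so z = z₀ + w.
Then -7 − z = -7 − (z₀ + w) = (-7 − z₀) − w = -7 − w.
f(z) = 1/(-7 − w)^2 = (1/(-7)^2) · (1 − w/(-7))^{−2}.
By the binomial series (1−u)^{−2} = Σ_{n≥0} C(n+1, 1) u^n for |u|<1, with u = w/(-7):
  c_n = C(n+1, 1) / (-7)^(n+2).
  c_0 = 1/(-7)^2 = 1/49.
  c_1 = 2/(-7)^3 = -2/343.
  c_2 = 3/(-7)^4 = 3/2401.
  c_3 = 4/(-7)^5 = -4/16807.
The series is valid for |w/d| < 1, i.e. |z − z₀| < |d|.
Radius of convergence: R = |-7 − z₀| = |-7| = 7 (distance from z₀ to the singularity z = -7).

c_0 = 1/49, c_1 = -2/343, c_2 = 3/2401, c_3 = -4/16807; R = 7.


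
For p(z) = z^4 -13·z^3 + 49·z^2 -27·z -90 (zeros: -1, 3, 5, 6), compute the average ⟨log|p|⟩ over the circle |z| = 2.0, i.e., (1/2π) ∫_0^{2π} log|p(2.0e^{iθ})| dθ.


Zeros: -1, 3, 5, 6; r = 2.0.
Inside |z| < r: -1. Outside (|z| ≥ r): 3, 5, 6.
p(0) = -90, so log|p(0)| = log(90) = 4.4998.
Apply Jensen: I(r) = log|p(0)| + Σ_k log(r/|z_k|), summed over zeros inside |z| < r.
  log(r/|z_k|) for z_k = -1: log(2.0/1) = 0.6931
  Outside zeros (3, 5, 6) contribute nothing to the Jensen sum.
Sum over inside zeros: 0.6931.
I(r) = log|p(0)| + (inside sum) = 4.4998 + 0.6931 = 5.1930.
Note: since some zeros are outside |z| ≤ r, the simplified n·log(r) form does NOT apply — only the inside zeros contribute.

I(r) ≈ 5.1930.


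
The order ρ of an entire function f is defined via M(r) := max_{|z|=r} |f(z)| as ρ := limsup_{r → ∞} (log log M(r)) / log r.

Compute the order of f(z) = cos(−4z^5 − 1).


Write cos(w) = (e^{iw} ± e^{−iw})/(2 or 2i), so |cos(w)| ≤ e^{|w|}. With w = −4z^5 − 1, |w| ≤ 4r^5 + 1 on |z|=r, giving M(r) ≤ e^{4r^5 + 1} and ρ ≤ 5. For the lower bound, choose z on |z|=r with -4z^5 purely imaginary of modulus 4r^5; then |cos(−4z^5 − 1)| grows like e^{4r^5}/2, so ρ ≥ 5. Hence ρ = 5.
Therefore ρ = 5.

Order ρ = 5.


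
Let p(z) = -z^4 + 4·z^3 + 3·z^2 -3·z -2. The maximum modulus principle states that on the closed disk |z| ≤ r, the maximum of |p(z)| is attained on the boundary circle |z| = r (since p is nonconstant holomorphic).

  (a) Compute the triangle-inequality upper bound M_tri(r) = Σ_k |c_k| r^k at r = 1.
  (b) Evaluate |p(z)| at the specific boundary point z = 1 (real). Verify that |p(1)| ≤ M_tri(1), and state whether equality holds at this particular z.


Coefficients: c_0 = -2, c_1 = -3, c_2 = 3, c_3 = 4, c_4 = -1. Radius r = 1.
Part (a). Triangle bound: M_tri(r) = Σ_k |c_k| r^k
  = |-2|·1^0 + |-3|·1^1 + |3|·1^2 + |4|·1^3 + |-1|·1^4
  = 2 + 3 + 3 + 4 + 1 = 13.
This bounds M(r) := max_{|z|=r} |p(z)| from above; equality holds iff all terms c_k z^k can be made to align in phase at a single z on |z|=r.
Part (b). At z = 1 (real, on the circle |z| = r):
  p(1) = (-2)·1^0 + (-3)·1^1 + (3)·1^2 + (4)·1^3 + (-1)·1^4 = 1.
  |p(1)| = 1.
Check: |p(1)| = 1 ≤ 13 = M_tri(1). ✓ Equality does not hold at z = 1 (the coefficients have mixed signs, so the terms do not all align in phase there).

M_tri(1) = 13; |p(1)| = 1; equality at z=1: no.


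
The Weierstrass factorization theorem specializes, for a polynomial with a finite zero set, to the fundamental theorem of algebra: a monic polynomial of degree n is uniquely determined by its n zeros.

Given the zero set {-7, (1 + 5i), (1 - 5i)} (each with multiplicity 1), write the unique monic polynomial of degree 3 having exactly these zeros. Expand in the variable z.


The polynomial is p(z) = ∏_{α ∈ S} (z − α), where S = {-7, (1 + 5i), (1 - 5i)}.
Expanding the product yields: p(z) = z^3 + 5·z^2 + 12·z + 182.
Note conjugate pairs combine to real quadratics: (z − (1+5i))(z − (1−5i)) = z² − 2z + 26.
The resulting polynomial has degree 3 and real coefficients as required.

p(z) = z^3 + 5·z^2 + 12·z + 182.


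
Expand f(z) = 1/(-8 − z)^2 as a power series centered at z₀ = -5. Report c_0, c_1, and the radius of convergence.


Let w = z − z₀, so z = z₀ + w.
Then -8 − z = -8 − (z₀ + w) = (-8 − z₀) − w = -3 − w.
f(z) = 1/(-3 − w)^2 = (1/(-3)^2) · (1 − w/(-3))^{−2}.
By the binomial series (1−u)^{−2} = Σ_{n≥0} C(n+1, 1) u^n for |u|<1, with u = w/(-3):
  c_n = C(n+1, 1) / (-3)^(n+2).
  c_0 = 1/(-3)^2 = 1/9.
  c_1 = 2/(-3)^3 = -2/27.
The series is valid for |w/d| < 1, i.e. |z − z₀| < |d|.
Radius of convergence: R = |-8 − z₀| = |-3| = 3 (distance from z₀ to the singularity z = -8).

c_0 = 1/9, c_1 = -2/27; R = 3.


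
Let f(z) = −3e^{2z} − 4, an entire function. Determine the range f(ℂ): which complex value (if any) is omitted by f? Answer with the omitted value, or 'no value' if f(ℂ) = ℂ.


Little Picard bounds the complement of f(ℂ) to at most one point.
e^{2z} is never zero on ℂ, so -3·e^{2z} takes every value in ℂ ∖ {0}. Adding -4 shifts the range to ℂ ∖ {-4}. Thus f omits exactly the value -4.

Omitted value: -4.


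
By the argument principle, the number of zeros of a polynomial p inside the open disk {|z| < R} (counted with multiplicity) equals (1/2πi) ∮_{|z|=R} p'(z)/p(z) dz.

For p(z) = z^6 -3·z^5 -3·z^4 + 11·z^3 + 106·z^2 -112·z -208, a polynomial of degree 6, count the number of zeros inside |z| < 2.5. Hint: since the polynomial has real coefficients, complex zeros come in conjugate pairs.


The zeros of p are: (-2 + 2i), (-2 - 2i), (3 + 2i), (3 - 2i), -1, 2.
Their magnitudes are: 2.828, 2.828, 3.606, 3.606, 1, 2.
Zeros with |z| < R = 2.5: -1, 2.
Count = 2.
By the argument principle, (1/2πi) ∮_{|z|=R} p'(z)/p(z) dz equals exactly this count.

Number of zeros inside |z| < 2.5: 2.


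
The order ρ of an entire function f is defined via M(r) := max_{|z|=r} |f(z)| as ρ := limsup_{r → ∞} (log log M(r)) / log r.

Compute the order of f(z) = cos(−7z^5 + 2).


Write cos(w) = (e^{iw} ± e^{−iw})/(2 or 2i), so |cos(w)| ≤ e^{|w|}. With w = −7z^5 + 2, |w| ≤ 7r^5 + 2 on |z|=r, giving M(r) ≤ e^{7r^5 + 2} and ρ ≤ 5. For the lower bound, choose z on |z|=r with -7z^5 purely imaginary of modulus 7r^5; then |cos(−7z^5 + 2)| grows like e^{7r^5}/2, so ρ ≥ 5. Hence ρ = 5.
Therefore ρ = 5.

Order ρ = 5.


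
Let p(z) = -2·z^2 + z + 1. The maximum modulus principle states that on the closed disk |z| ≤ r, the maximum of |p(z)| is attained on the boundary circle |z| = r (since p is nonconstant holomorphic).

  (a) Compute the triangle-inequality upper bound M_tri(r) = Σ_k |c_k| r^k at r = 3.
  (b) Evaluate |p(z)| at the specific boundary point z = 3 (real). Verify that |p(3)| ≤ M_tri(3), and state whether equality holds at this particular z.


Coefficients: c_0 = 1, c_1 = 1, c_2 = -2. Radius r = 3.
Part (a). Triangle bound: M_tri(r) = Σ_k |c_k| r^k
  = |1|·3^0 + |1|·3^1 + |-2|·3^2
  = 1 + 3 + 18 = 22.
This bounds M(r) := max_{|z|=r} |p(z)| from above; equality holds iff all terms c_k z^k can be made to align in phase at a single z on |z|=r.
Part (b). At z = 3 (real, on the circle |z| = r):
  p(3) = (1)·3^0 + (1)·3^1 + (-2)·3^2 = -14.
  |p(3)| = 14.
Check: |p(3)| = 14 ≤ 22 = M_tri(3). ✓ Equality does not hold at z = 3 (the coefficients have mixed signs, so the terms do not all align in phase there).

M_tri(3) = 22; |p(3)| = 14; equality at z=3: no.


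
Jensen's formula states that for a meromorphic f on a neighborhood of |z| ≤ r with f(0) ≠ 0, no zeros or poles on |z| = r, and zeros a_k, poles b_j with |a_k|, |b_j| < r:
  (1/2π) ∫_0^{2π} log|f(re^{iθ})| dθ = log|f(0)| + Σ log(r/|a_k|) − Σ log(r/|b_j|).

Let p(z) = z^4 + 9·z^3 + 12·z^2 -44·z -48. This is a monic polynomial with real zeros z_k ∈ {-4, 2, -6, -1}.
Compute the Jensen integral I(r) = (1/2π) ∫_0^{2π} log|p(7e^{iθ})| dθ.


Zeros: -6, -4, -1, 2; r = 7.
Inside |z| < r: -6, -4, -1, 2. Outside (|z| ≥ r): ∅.
p(0) = -48, so log|p(0)| = log(48) = 3.8712.
Apply Jensen: I(r) = log|p(0)| + Σ_k log(r/|z_k|), summed over zeros inside |z| < r.
  log(r/|z_k|) for z_k = -4: log(7/4) = 0.5596
  log(r/|z_k|) for z_k = 2: log(7/2) = 1.2528
  log(r/|z_k|) for z_k = -6: log(7/6) = 0.1542
  log(r/|z_k|) for z_k = -1: log(7/1) = 1.9459
Sum over inside zeros: 3.9124.
I(r) = log|p(0)| + (inside sum) = 3.8712 + 3.9124 = 7.7836.
Closed form (all zeros inside, monic): I(r) = n·log(r) = 4·log(7) = 7.7836. ✓

I(r) ≈ 7.7836.


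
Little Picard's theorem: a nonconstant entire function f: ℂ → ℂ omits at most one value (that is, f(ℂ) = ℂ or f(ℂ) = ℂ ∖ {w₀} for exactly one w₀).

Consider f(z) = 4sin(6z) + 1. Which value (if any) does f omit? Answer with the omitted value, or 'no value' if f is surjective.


Little Picard bounds the complement of f(ℂ) to at most one point.
sin is entire and surjective onto ℂ: for every w ∈ ℂ, sin(ζ) = w has a solution ζ ∈ ℂ (e.g., via the complex inverse arcsin). With ζ = 6z this gives z = ζ/(6). Then 4·sin(6z) takes every value in 4·ℂ = ℂ, and adding 1 is a bijection of ℂ. So f is surjective and omits no value. (Note: only on the real line is sin bounded by [−1, 1].)

Omitted value: no value.


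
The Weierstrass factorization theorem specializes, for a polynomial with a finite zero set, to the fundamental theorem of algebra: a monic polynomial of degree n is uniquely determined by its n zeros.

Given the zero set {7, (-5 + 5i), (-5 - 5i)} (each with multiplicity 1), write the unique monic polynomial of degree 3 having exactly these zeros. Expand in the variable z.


The polynomial is p(z) = ∏_{α ∈ S} (z − α), where S = {7, (-5 + 5i), (-5 - 5i)}.
Expanding the product yields: p(z) = z^3 + 3·z^2 -20·z -350.
Note conjugate pairs combine to real quadratics: (z − (-5+5i))(z − (-5−5i)) = z² + 10z + 50.
The resulting polynomial has degree 3 and real coefficients as required.

p(z) = z^3 + 3·z^2 -20·z -350.
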